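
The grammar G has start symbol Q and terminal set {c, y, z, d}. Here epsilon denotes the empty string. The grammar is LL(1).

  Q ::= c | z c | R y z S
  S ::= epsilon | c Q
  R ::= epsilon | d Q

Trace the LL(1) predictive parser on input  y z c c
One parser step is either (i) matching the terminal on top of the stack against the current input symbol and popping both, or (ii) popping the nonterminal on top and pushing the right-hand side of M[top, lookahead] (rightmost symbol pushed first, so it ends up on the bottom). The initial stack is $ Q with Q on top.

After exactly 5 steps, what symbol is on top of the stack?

c

     Stack      Input      Action
  1  $ Q        y z c c $  expand Q ::= R y z S
  2  $ S z y R  y z c c $  expand R ::= epsilon
  3  $ S z y    y z c c $  match y
  4  $ S z      z c c $    match z
  5  $ S        c c $      expand S ::= c Q
Stack after step 5: $ Q c (top = c).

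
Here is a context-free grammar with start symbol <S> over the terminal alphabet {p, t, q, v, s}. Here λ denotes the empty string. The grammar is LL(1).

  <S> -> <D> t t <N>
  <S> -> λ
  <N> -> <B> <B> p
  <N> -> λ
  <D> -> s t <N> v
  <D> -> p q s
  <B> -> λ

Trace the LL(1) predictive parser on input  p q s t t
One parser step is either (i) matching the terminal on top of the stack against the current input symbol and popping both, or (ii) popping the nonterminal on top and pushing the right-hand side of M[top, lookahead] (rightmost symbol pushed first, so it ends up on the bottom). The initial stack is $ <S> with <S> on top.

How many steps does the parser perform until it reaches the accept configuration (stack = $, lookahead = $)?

     Stack            Input        Action
  1  $ <S>            p q s t t $  expand <S> -> <D> t t <N>
  2  $ <N> t t <D>    p q s t t $  expand <D> -> p q s
  3  $ <N> t t s q p  p q s t t $  match p
  4  $ <N> t t s q    q s t t $    match q
  5  $ <N> t t s      s t t $      match s
  6  $ <N> t t        t t $        match t
  7  $ <N> t          t $          match t
  8  $ <N>            $            expand <N> -> λ
Accept reached after 8 steps.

8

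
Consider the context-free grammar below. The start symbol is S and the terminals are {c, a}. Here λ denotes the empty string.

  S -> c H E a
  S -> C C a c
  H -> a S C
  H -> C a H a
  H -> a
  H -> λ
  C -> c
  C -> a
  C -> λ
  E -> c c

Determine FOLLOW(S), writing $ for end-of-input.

FIRST(C): from C->c we get {c}; from C->a we get {a}; from C->λ we get {λ}. So FIRST(C) = {λ, a, c}.
FIRST(E): from E->c c we get {c}. So FIRST(E) = {c}.
FIRST(S): from S->c H E a we get {c}; from S->C C a c we get {a, c}. So FIRST(S) = {a, c}.
FIRST(H): from H->a S C we get {a}; from H->C a H a we get {a, c}; from H->a we get {a}; from H->λ we get {λ}. So FIRST(H) = {λ, a, c}.
FOLLOW(S) includes $ since S is the start symbol.
FOLLOW(H): in S->c H E a, H is followed by E a with FIRST {c}; in H->C a H a, H is followed by a with FIRST {a}. Thus FOLLOW(H) = {a, c}.
FOLLOW(S): in H->a S C, S is followed by C with FIRST {λ, a, c}; in H->a S C, the suffix after S is nullable, so FOLLOW(S) ⊇ FOLLOW(H) = {a, c}. Thus FOLLOW(S) = {$, a, c}.
FOLLOW(C): in S->C C a c (occurrence 1), C is followed by C a c with FIRST {a, c}; in S->C C a c (occurrence 2), C is followed by a c with FIRST {a}; in H->a S C, the suffix after C is empty, so FOLLOW(C) ⊇ FOLLOW(H) = {a, c}; in H->C a H a, C is followed by a H a with FIRST {a}. Thus FOLLOW(C) = {a, c}.
FOLLOW(E): in S->c H E a, E is followed by a with FIRST {a}. Thus FOLLOW(E) = {a}.

{$, a, c}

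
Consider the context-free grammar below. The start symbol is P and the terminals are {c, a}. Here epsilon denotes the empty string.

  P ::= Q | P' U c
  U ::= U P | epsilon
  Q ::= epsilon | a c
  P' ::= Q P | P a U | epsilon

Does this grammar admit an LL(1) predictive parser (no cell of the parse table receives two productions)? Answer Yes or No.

No

FIRST(P) = {epsilon, a, c}
FIRST(U) = {epsilon, a, c}
FIRST(Q) = {epsilon, a}
FIRST(P') = {epsilon, a, c}
FOLLOW(P) = {$, a, c}
FOLLOW(U) = {a, c}
FOLLOW(Q) = {$, a, c}
FOLLOW(P') = {a, c}
Cell M[P, a] receives both P ::= Q and P ::= P' U c — the grammar is not LL(1).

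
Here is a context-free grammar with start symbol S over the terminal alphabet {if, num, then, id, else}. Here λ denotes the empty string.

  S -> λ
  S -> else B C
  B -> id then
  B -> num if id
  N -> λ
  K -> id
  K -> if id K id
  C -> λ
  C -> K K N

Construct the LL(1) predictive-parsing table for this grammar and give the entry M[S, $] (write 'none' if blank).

S -> λ

FIRST(S) = {λ, else}
FIRST(B) = {id, num}
FIRST(N) = {λ}
FIRST(K) = {id, if}
FIRST(C) = {λ, id, if}  (via K K N)
FOLLOW(S) includes $ since S is the start symbol.
FOLLOW(S): S appears on no right-hand side. Thus FOLLOW(S) = {$}.
For S -> λ: FIRST(λ) = {λ}, so it goes in M[S, t] for t ∈ {}; since λ ∈ FIRST, also for every t ∈ FOLLOW(S) = {$}.
For S -> else B C: FIRST(else B C) = {else}, so it goes in M[S, t] for t ∈ {else}.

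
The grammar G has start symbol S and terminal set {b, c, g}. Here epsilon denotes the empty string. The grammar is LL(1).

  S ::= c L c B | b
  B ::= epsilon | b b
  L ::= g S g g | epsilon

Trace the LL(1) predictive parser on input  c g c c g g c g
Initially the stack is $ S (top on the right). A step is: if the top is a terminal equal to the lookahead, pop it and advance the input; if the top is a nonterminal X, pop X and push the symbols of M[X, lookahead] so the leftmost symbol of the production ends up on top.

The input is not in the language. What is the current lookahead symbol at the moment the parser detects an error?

g

      Stack              Input              Action
   1  $ S                c g c c g g c g $  expand S ::= c L c B
   2  $ B c L c          c g c c g g c g $  match c
   3  $ B c L            g c c g g c g $    expand L ::= g S g g
   4  $ B c g g S g      g c c g g c g $    match g
   5  $ B c g g S        c c g g c g $      expand S ::= c L c B
   6  $ B c g g B c L c  c c g g c g $      match c
   7  $ B c g g B c L    c g g c g $        expand L ::= epsilon
   8  $ B c g g B c      c g g c g $        match c
   9  $ B c g g B        g g c g $          expand B ::= epsilon
  10  $ B c g g          g g c g $          match g
  11  $ B c g            g c g $            match g
  12  $ B c              c g $              match c
  13  $ B                g $                expand B ::= epsilon
  14  $                  g $                error: stack empty but input remains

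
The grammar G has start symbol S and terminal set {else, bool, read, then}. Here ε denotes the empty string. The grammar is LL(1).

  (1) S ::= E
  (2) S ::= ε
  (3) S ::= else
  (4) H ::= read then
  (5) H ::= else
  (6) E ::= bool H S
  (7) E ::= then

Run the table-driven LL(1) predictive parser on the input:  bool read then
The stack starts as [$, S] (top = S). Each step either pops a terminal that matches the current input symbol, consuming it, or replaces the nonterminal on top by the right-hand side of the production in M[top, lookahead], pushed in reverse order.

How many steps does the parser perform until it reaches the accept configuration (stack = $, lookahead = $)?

7

     Stack          Input             Action
  1  $ S            bool read then $  expand S ::= E
  2  $ E            bool read then $  expand E ::= bool H S
  3  $ S H bool     bool read then $  match bool
  4  $ S H          read then $       expand H ::= read then
  5  $ S then read  read then $       match read
  6  $ S then       then $            match then
  7  $ S            $                 expand S ::= ε
Accept reached after 7 steps.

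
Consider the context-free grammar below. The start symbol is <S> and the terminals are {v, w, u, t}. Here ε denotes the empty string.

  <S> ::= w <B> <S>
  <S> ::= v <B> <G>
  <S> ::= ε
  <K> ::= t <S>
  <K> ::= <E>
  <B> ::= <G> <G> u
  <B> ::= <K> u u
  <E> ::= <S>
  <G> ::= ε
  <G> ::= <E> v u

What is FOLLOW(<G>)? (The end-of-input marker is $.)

{$, u, v, w}

FIRST(<S>): from <S>::=w <B> <S> we get {w}; from <S>::=v <B> <G> we get {v}; from <S>::=ε we get {ε}. So FIRST(<S>) = {ε, v, w}.
FIRST(<E>): from <E>::=<S> we get {ε, v, w}. So FIRST(<E>) = {ε, v, w}.
FIRST(<K>): from <K>::=t <S> we get {t}; from <K>::=<E> we get {ε, v, w}. So FIRST(<K>) = {ε, t, v, w}.
FIRST(<G>): from <G>::=ε we get {ε}; from <G>::=<E> v u we get {v, w}. So FIRST(<G>) = {ε, v, w}.
FIRST(<B>): from <B>::=<G> <G> u we get {u, v, w}; from <B>::=<K> u u we get {t, u, v, w}. So FIRST(<B>) = {t, u, v, w}.
FOLLOW(<S>) includes $ since <S> is the start symbol.
FOLLOW(<K>): in <B>::=<K> u u, <K> is followed by u u with FIRST {u}. Thus FOLLOW(<K>) = {u}.
FOLLOW(<E>): in <K>::=<E>, the suffix after <E> is empty, so FOLLOW(<E>) ⊇ FOLLOW(<K>) = {u}; in <G>::=<E> v u, <E> is followed by v u with FIRST {v}. Thus FOLLOW(<E>) = {u, v}.
FOLLOW(<S>): in <S>::=w <B> <S>, the suffix after <S> is empty (adds nothing new); in <K>::=t <S>, the suffix after <S> is empty, so FOLLOW(<S>) ⊇ FOLLOW(<K>) = {u}; in <E>::=<S>, the suffix after <S> is empty, so FOLLOW(<S>) ⊇ FOLLOW(<E>) = {u, v}. Thus FOLLOW(<S>) = {$, u, v}.
FOLLOW(<B>): in <S>::=w <B> <S>, <B> is followed by <S> with FIRST {ε, v, w}; in <S>::=w <B> <S>, the suffix after <B> is nullable, so FOLLOW(<B>) ⊇ FOLLOW(<S>) = {$, u, v}; in <S>::=v <B> <G>, <B> is followed by <G> with FIRST {ε, v, w}; in <S>::=v <B> <G>, the suffix after <B> is nullable, so FOLLOW(<B>) ⊇ FOLLOW(<S>) = {$, u, v}. Thus FOLLOW(<B>) = {$, u, v, w}.
FOLLOW(<G>): in <S>::=v <B> <G>, the suffix after <G> is empty, so FOLLOW(<G>) ⊇ FOLLOW(<S>) = {$, u, v}; in <B>::=<G> <G> u (occurrence 1), <G> is followed by <G> u with FIRST {u, v, w}; in <B>::=<G> <G> u (occurrence 2), <G> is followed by u with FIRST {u}. Thus FOLLOW(<G>) = {$, u, v, w}.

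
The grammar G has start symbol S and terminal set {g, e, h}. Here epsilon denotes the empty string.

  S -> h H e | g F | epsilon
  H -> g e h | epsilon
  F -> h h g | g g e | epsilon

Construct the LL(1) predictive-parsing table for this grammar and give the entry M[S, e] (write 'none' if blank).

none

FIRST(S): from S->h H e we get {h}; from S->g F we get {g}; from S->epsilon we get {epsilon}. So FIRST(S) = {epsilon, g, h}.
FIRST(H): from H->g e h we get {g}; from H->epsilon we get {epsilon}. So FIRST(H) = {epsilon, g}.
FIRST(F): from F->h h g we get {h}; from F->g g e we get {g}; from F->epsilon we get {epsilon}. So FIRST(F) = {epsilon, g, h}.
FOLLOW(S) includes $ since S is the start symbol.
FOLLOW(S): S appears on no right-hand side. Thus FOLLOW(S) = {$}.
For S -> h H e: FIRST(h H e) = {h}, so it goes in M[S, t] for t ∈ {h}.
For S -> g F: FIRST(g F) = {g}, so it goes in M[S, t] for t ∈ {g}.
For S -> epsilon: FIRST(epsilon) = {epsilon}, so it goes in M[S, t] for t ∈ {}; since epsilon ∈ FIRST, also for every t ∈ FOLLOW(S) = {$}.
None of these place a production in M[S, e].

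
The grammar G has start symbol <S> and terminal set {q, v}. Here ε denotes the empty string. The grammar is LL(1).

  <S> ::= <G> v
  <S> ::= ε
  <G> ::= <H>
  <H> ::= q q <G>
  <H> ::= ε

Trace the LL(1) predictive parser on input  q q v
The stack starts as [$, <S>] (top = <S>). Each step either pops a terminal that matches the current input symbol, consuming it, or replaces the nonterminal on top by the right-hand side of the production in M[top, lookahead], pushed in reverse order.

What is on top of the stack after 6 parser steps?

step 1: stack=$ <S>  input=q q v $  — expand <S> ::= <G> v
step 2: stack=$ v <G>  input=q q v $  — expand <G> ::= <H>
step 3: stack=$ v <H>  input=q q v $  — expand <H> ::= q q <G>
step 4: stack=$ v <G> q q  input=q q v $  — match q
step 5: stack=$ v <G> q  input=q v $  — match q
step 6: stack=$ v <G>  input=v $  — expand <G> ::= <H>
Stack after step 6: $ v <H> (top = <H>).

<H>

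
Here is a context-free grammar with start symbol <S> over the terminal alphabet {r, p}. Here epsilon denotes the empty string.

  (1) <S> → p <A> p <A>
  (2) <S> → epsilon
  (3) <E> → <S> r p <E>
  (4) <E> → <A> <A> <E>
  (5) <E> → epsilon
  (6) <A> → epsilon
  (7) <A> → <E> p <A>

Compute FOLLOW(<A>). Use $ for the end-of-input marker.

FIRST(<S>) = {epsilon, p}
FIRST(<E>) = {epsilon, p, r}  (via <S> r p <E>, <A> <A> <E>)
FIRST(<A>) = {epsilon, p, r}  (via <E> p <A>)
FOLLOW(<S>) includes $ since <S> is the start symbol.
FOLLOW(<S>): in <E>→<S> r p <E>, <S> is followed by r p <E> with FIRST {r}. Thus FOLLOW(<S>) = {$, r}.
FOLLOW(<E>): in <E>→<S> r p <E>, the suffix after <E> is empty (adds nothing new); in <E>→<A> <A> <E>, the suffix after <E> is empty (adds nothing new); in <A>→<E> p <A>, <E> is followed by p <A> with FIRST {p}. Thus FOLLOW(<E>) = {p}.
FOLLOW(<A>): in <S>→p <A> p <A> (occurrence 1), <A> is followed by p <A> with FIRST {p}; in <S>→p <A> p <A> (occurrence 2), the suffix after <A> is empty, so FOLLOW(<A>) ⊇ FOLLOW(<S>) = {$, r}; in <E>→<A> <A> <E> (occurrence 1), <A> is followed by <A> <E> with FIRST {epsilon, p, r}; in <E>→<A> <A> <E> (occurrence 1), the suffix after <A> is nullable, so FOLLOW(<A>) ⊇ FOLLOW(<E>) = {p}; in <E>→<A> <A> <E> (occurrence 2), <A> is followed by <E> with FIRST {epsilon, p, r}; in <E>→<A> <A> <E> (occurrence 2), the suffix after <A> is nullable, so FOLLOW(<A>) ⊇ FOLLOW(<E>) = {p}; in <A>→<E> p <A>, the suffix after <A> is empty (adds nothing new). Thus FOLLOW(<A>) = {$, p, r}.

{$, p, r}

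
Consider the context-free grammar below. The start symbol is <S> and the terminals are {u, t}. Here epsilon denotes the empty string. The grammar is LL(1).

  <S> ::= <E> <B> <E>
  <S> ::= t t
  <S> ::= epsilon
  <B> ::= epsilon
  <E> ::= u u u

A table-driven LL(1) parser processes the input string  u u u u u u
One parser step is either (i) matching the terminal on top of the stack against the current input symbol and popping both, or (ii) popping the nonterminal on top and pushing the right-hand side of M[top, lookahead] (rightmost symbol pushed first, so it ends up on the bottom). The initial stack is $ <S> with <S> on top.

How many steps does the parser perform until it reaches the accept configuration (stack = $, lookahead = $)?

step 1: stack=$ <S>  input=u u u u u u $  — expand <S> ::= <E> <B> <E>
step 2: stack=$ <E> <B> <E>  input=u u u u u u $  — expand <E> ::= u u u
step 3: stack=$ <E> <B> u u u  input=u u u u u u $  — match u
step 4: stack=$ <E> <B> u u  input=u u u u u $  — match u
step 5: stack=$ <E> <B> u  input=u u u u $  — match u
step 6: stack=$ <E> <B>  input=u u u $  — expand <B> ::= epsilon
step 7: stack=$ <E>  input=u u u $  — expand <E> ::= u u u
step 8: stack=$ u u u  input=u u u $  — match u
step 9: stack=$ u u  input=u u $  — match u
step 10: stack=$ u  input=u $  — match u
Accept reached after 10 steps.

10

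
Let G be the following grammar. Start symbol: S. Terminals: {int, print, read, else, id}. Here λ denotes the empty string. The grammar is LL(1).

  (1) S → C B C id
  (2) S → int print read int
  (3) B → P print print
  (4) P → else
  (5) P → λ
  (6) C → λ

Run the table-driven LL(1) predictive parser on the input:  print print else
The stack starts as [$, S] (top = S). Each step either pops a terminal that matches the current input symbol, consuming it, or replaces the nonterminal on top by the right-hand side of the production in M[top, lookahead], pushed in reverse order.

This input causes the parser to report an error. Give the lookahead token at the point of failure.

     Stack                 Input               Action
  1  $ S                   print print else $  expand S → C B C id
  2  $ id C B C            print print else $  expand C → λ
  3  $ id C B              print print else $  expand B → P print print
  4  $ id C print print P  print print else $  expand P → λ
  5  $ id C print print    print print else $  match print
  6  $ id C print          print else $        match print
  7  $ id C                else $              expand C → λ
  8  $ id                  else $              error: top is terminal id but lookahead is else

else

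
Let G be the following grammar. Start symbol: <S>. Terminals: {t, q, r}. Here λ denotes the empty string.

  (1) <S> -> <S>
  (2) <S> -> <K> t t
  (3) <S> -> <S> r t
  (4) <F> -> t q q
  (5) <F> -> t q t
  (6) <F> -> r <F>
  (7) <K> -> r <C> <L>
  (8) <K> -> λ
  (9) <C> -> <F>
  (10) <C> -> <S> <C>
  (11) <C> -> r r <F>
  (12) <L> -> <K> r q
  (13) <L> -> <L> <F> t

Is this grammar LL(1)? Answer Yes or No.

FIRST(<S>) = {r, t}
FIRST(<F>) = {r, t}
FIRST(<K>) = {λ, r}
FIRST(<C>) = {r, t}
FIRST(<L>) = {r}
FOLLOW(<S>) = {$, r, t}
FOLLOW(<F>) = {r, t}
FOLLOW(<K>) = {r, t}
FOLLOW(<C>) = {r}
FOLLOW(<L>) = {r, t}
Cell M[<C>, r] receives both <C> -> <F> and <C> -> <S> <C> and <C> -> r r <F> — the grammar is not LL(1).

No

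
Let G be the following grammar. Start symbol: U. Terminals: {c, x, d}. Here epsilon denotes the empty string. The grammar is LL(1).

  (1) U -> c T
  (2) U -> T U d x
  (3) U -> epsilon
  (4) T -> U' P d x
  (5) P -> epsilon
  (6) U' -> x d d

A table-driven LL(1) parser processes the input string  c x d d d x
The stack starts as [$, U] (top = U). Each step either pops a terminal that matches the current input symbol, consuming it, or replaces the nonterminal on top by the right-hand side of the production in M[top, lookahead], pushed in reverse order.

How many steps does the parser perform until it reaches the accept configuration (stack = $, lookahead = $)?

10

      Stack          Input          Action
   1  $ U            c x d d d x $  expand U -> c T
   2  $ T c          c x d d d x $  match c
   3  $ T            x d d d x $    expand T -> U' P d x
   4  $ x d P U'     x d d d x $    expand U' -> x d d
   5  $ x d P d d x  x d d d x $    match x
   6  $ x d P d d    d d d x $      match d
   7  $ x d P d      d d x $        match d
   8  $ x d P        d x $          expand P -> epsilon
   9  $ x d          d x $          match d
  10  $ x            x $            match x
Accept reached after 10 steps.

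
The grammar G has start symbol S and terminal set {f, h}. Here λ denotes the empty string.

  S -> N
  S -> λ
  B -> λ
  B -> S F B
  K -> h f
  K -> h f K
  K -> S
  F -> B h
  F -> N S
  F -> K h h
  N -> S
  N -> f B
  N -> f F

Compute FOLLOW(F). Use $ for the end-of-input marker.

FIRST(S) = {λ, f}  (via N)
FIRST(K) = {λ, f, h}  (via S)
FIRST(N) = {λ, f}  (via S)
FIRST(B) = {λ, f, h}  (via S F B)
FIRST(F) = {λ, f, h}  (via B h, N S, K h h)
FOLLOW(S) includes $ since S is the start symbol.
FOLLOW(K): in K->h f K, the suffix after K is empty (adds nothing new); in F->K h h, K is followed by h h with FIRST {h}. Thus FOLLOW(K) = {h}.
FOLLOW(S): in B->S F B, S is followed by F B with FIRST {λ, f, h}; in B->S F B, the suffix after S is nullable, so FOLLOW(S) ⊇ FOLLOW(B) = {$, f, h}; in K->S, the suffix after S is empty, so FOLLOW(S) ⊇ FOLLOW(K) = {h}; in F->N S, the suffix after S is empty, so FOLLOW(S) ⊇ FOLLOW(F) = {$, f, h}; in N->S, the suffix after S is empty, so FOLLOW(S) ⊇ FOLLOW(N) = {$, f, h}. Thus FOLLOW(S) = {$, f, h}.
FOLLOW(B): in B->S F B, the suffix after B is empty (adds nothing new); in F->B h, B is followed by h with FIRST {h}; in N->f B, the suffix after B is empty, so FOLLOW(B) ⊇ FOLLOW(N) = {$, f, h}. Thus FOLLOW(B) = {$, f, h}.
FOLLOW(F): in B->S F B, F is followed by B with FIRST {λ, f, h}; in B->S F B, the suffix after F is nullable, so FOLLOW(F) ⊇ FOLLOW(B) = {$, f, h}; in N->f F, the suffix after F is empty, so FOLLOW(F) ⊇ FOLLOW(N) = {$, f, h}. Thus FOLLOW(F) = {$, f, h}.
FOLLOW(N): in S->N, the suffix after N is empty, so FOLLOW(N) ⊇ FOLLOW(S) = {$, f, h}; in F->N S, N is followed by S with FIRST {λ, f}; in F->N S, the suffix after N is nullable, so FOLLOW(N) ⊇ FOLLOW(F) = {$, f, h}. Thus FOLLOW(N) = {$, f, h}.

{$, f, h}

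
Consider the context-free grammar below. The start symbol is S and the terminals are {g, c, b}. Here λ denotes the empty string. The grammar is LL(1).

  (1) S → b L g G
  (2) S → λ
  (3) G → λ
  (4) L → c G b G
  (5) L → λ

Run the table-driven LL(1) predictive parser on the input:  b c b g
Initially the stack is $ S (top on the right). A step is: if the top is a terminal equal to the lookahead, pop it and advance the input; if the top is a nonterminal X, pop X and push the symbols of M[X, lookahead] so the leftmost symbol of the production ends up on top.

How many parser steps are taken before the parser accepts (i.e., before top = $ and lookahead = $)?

step 1: stack=$ S  input=b c b g $  — expand S → b L g G
step 2: stack=$ G g L b  input=b c b g $  — match b
step 3: stack=$ G g L  input=c b g $  — expand L → c G b G
step 4: stack=$ G g G b G c  input=c b g $  — match c
step 5: stack=$ G g G b G  input=b g $  — expand G → λ
step 6: stack=$ G g G b  input=b g $  — match b
step 7: stack=$ G g G  input=g $  — expand G → λ
step 8: stack=$ G g  input=g $  — match g
step 9: stack=$ G  input=$  — expand G → λ
Accept reached after 9 steps.

9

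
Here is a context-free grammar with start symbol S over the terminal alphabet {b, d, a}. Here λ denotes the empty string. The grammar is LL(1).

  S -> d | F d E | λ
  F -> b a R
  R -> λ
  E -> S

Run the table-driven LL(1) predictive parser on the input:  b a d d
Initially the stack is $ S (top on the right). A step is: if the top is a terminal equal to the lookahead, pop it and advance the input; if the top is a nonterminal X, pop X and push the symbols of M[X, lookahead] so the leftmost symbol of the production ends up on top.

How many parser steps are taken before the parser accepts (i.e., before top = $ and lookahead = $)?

9

     Stack        Input      Action
  1  $ S          b a d d $  expand S -> F d E
  2  $ E d F      b a d d $  expand F -> b a R
  3  $ E d R a b  b a d d $  match b
  4  $ E d R a    a d d $    match a
  5  $ E d R      d d $      expand R -> λ
  6  $ E d        d d $      match d
  7  $ E          d $        expand E -> S
  8  $ S          d $        expand S -> d
  9  $ d          d $        match d
Accept reached after 9 steps.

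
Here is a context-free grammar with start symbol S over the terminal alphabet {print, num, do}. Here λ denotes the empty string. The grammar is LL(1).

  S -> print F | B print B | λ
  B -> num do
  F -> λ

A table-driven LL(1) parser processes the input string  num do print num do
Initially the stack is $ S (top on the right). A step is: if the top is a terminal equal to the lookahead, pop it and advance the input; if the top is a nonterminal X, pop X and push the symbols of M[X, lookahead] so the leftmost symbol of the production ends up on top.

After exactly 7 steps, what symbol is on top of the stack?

     Stack             Input                  Action
  1  $ S               num do print num do $  expand S -> B print B
  2  $ B print B       num do print num do $  expand B -> num do
  3  $ B print do num  num do print num do $  match num
  4  $ B print do      do print num do $      match do
  5  $ B print         print num do $         match print
  6  $ B               num do $               expand B -> num do
  7  $ do num          num do $               match num
Stack after step 7: $ do (top = do).

do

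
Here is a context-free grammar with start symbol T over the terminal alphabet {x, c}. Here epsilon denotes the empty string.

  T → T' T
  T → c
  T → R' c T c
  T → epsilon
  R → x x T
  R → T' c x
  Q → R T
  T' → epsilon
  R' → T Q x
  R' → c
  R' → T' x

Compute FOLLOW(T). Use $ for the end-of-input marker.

{$, c, x}

FIRST(T') = {epsilon}
FIRST(R) = {c, x}  (via T' c x)
FIRST(Q) = {c, x}  (via R T)
FIRST(T) = {epsilon, c, x}  (via T' T, R' c T c)
FIRST(R') = {c, x}  (via T Q x, T' x)
FOLLOW(T) includes $ since T is the start symbol.
FOLLOW(Q): in R'→T Q x, Q is followed by x with FIRST {x}. Thus FOLLOW(Q) = {x}.
FOLLOW(R): in Q→R T, R is followed by T with FIRST {epsilon, c, x}; in Q→R T, the suffix after R is nullable, so FOLLOW(R) ⊇ FOLLOW(Q) = {x}. Thus FOLLOW(R) = {c, x}.
FOLLOW(T): in T→T' T, the suffix after T is empty (adds nothing new); in T→R' c T c, T is followed by c with FIRST {c}; in R→x x T, the suffix after T is empty, so FOLLOW(T) ⊇ FOLLOW(R) = {c, x}; in Q→R T, the suffix after T is empty, so FOLLOW(T) ⊇ FOLLOW(Q) = {x}; in R'→T Q x, T is followed by Q x with FIRST {c, x}. Thus FOLLOW(T) = {$, c, x}.
FOLLOW(T'): in T→T' T, T' is followed by T with FIRST {epsilon, c, x}; in T→T' T, the suffix after T' is nullable, so FOLLOW(T') ⊇ FOLLOW(T) = {$, c, x}; in R→T' c x, T' is followed by c x with FIRST {c}; in R'→T' x, T' is followed by x with FIRST {x}. Thus FOLLOW(T') = {$, c, x}.
FOLLOW(R'): in T→R' c T c, R' is followed by c T c with FIRST {c}. Thus FOLLOW(R') = {c}.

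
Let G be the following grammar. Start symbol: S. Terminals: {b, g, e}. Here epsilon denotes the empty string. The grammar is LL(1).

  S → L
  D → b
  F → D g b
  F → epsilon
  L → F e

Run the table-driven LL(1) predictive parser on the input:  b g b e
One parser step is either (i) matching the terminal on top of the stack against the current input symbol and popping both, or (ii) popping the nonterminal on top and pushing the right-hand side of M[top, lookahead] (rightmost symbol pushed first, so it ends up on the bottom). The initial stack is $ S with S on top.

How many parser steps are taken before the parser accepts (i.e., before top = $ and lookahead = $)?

8

step 1: stack=$ S  input=b g b e $  — expand S → L
step 2: stack=$ L  input=b g b e $  — expand L → F e
step 3: stack=$ e F  input=b g b e $  — expand F → D g b
step 4: stack=$ e b g D  input=b g b e $  — expand D → b
step 5: stack=$ e b g b  input=b g b e $  — match b
step 6: stack=$ e b g  input=g b e $  — match g
step 7: stack=$ e b  input=b e $  — match b
step 8: stack=$ e  input=e $  — match e
Accept reached after 8 steps.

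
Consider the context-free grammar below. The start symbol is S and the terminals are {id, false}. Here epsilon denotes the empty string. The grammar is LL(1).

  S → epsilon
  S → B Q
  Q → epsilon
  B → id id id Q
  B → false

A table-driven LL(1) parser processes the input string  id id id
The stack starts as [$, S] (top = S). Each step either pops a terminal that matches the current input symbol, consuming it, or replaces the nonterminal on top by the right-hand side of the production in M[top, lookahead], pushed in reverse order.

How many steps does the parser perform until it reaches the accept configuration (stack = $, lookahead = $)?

7

step 1: stack=$ S  input=id id id $  — expand S → B Q
step 2: stack=$ Q B  input=id id id $  — expand B → id id id Q
step 3: stack=$ Q Q id id id  input=id id id $  — match id
step 4: stack=$ Q Q id id  input=id id $  — match id
step 5: stack=$ Q Q id  input=id $  — match id
step 6: stack=$ Q Q  input=$  — expand Q → epsilon
step 7: stack=$ Q  input=$  — expand Q → epsilon
Accept reached after 7 steps.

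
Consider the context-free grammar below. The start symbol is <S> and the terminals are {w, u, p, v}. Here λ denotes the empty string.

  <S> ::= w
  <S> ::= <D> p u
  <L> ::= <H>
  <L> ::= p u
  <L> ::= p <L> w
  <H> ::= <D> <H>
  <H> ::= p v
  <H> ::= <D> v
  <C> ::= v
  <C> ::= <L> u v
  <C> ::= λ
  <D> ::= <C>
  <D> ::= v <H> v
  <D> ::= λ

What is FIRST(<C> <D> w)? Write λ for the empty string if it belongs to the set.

FIRST(<S>): from <S>::=w we get {w}; from <S>::=<D> p u we get {p, v}. So FIRST(<S>) = {p, v, w}.
FIRST(<L>): from <L>::=<H> we get {p, v}; from <L>::=p u we get {p}; from <L>::=p <L> w we get {p}. So FIRST(<L>) = {p, v}.
FIRST(<C>): from <C>::=v we get {v}; from <C>::=<L> u v we get {p, v}; from <C>::=λ we get {λ}. So FIRST(<C>) = {λ, p, v}.
FIRST(<D>): from <D>::=<C> we get {λ, p, v}; from <D>::=v <H> v we get {v}; from <D>::=λ we get {λ}. So FIRST(<D>) = {λ, p, v}.
FIRST(<H>): from <H>::=<D> <H> we get {p, v}; from <H>::=p v we get {p}; from <H>::=<D> v we get {p, v}. So FIRST(<H>) = {p, v}.
FIRST(<C> <D> w): take FIRST of each symbol in turn, carrying on past any symbol whose FIRST contains λ; result {p, v, w}.

{p, v, w}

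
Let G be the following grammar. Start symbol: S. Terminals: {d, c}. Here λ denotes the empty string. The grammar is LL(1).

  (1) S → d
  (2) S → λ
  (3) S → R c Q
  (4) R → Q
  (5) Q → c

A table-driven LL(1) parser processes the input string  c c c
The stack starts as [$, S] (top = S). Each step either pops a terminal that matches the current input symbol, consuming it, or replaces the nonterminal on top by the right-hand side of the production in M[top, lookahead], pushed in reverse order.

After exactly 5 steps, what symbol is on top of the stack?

Q

step 1: stack=$ S  input=c c c $  — expand S → R c Q
step 2: stack=$ Q c R  input=c c c $  — expand R → Q
step 3: stack=$ Q c Q  input=c c c $  — expand Q → c
step 4: stack=$ Q c c  input=c c c $  — match c
step 5: stack=$ Q c  input=c c $  — match c
Stack after step 5: $ Q (top = Q).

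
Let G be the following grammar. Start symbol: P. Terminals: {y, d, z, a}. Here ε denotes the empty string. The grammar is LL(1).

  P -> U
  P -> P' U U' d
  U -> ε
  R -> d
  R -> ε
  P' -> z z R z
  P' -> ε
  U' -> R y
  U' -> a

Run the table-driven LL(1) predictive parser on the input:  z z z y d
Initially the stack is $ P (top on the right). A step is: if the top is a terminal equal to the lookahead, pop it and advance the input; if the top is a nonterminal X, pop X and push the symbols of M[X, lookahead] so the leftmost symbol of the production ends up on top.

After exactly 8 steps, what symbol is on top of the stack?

     Stack             Input        Action
  1  $ P               z z z y d $  expand P -> P' U U' d
  2  $ d U' U P'       z z z y d $  expand P' -> z z R z
  3  $ d U' U z R z z  z z z y d $  match z
  4  $ d U' U z R z    z z y d $    match z
  5  $ d U' U z R      z y d $      expand R -> ε
  6  $ d U' U z        z y d $      match z
  7  $ d U' U          y d $        expand U -> ε
  8  $ d U'            y d $        expand U' -> R y
Stack after step 8: $ d y R (top = R).

R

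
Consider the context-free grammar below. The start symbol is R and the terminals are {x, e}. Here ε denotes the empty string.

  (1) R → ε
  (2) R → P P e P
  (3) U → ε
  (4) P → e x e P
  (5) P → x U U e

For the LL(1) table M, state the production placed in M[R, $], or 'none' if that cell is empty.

R → ε

FIRST(U): from U→ε we get {ε}. So FIRST(U) = {ε}.
FIRST(P): from P→e x e P we get {e}; from P→x U U e we get {x}. So FIRST(P) = {e, x}.
FIRST(R): from R→ε we get {ε}; from R→P P e P we get {e, x}. So FIRST(R) = {ε, e, x}.
FOLLOW(R) includes $ since R is the start symbol.
FOLLOW(R): R appears on no right-hand side. Thus FOLLOW(R) = {$}.
For R → ε: FIRST(ε) = {ε}, so it goes in M[R, t] for t ∈ {}; since ε ∈ FIRST, also for every t ∈ FOLLOW(R) = {$}.
For R → P P e P: FIRST(P P e P) = {e, x}, so it goes in M[R, t] for t ∈ {e, x}.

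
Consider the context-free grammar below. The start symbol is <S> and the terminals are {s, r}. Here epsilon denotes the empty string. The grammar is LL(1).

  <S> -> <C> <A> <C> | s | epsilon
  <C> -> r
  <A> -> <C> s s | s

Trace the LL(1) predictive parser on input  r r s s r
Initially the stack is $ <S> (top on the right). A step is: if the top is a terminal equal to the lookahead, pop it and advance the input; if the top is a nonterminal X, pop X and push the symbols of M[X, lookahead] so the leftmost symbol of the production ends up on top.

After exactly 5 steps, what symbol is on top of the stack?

     Stack          Input        Action
  1  $ <S>          r r s s r $  expand <S> -> <C> <A> <C>
  2  $ <C> <A> <C>  r r s s r $  expand <C> -> r
  3  $ <C> <A> r    r r s s r $  match r
  4  $ <C> <A>      r s s r $    expand <A> -> <C> s s
  5  $ <C> s s <C>  r s s r $    expand <C> -> r
Stack after step 5: $ <C> s s r (top = r).

r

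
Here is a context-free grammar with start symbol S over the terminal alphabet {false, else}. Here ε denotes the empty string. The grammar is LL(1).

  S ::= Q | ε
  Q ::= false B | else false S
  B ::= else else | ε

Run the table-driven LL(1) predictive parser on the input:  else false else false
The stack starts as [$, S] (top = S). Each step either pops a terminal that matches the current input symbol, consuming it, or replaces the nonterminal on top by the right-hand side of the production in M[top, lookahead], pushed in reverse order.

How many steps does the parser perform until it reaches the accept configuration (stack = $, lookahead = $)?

step 1: stack=$ S  input=else false else false $  — expand S ::= Q
step 2: stack=$ Q  input=else false else false $  — expand Q ::= else false S
step 3: stack=$ S false else  input=else false else false $  — match else
step 4: stack=$ S false  input=false else false $  — match false
step 5: stack=$ S  input=else false $  — expand S ::= Q
step 6: stack=$ Q  input=else false $  — expand Q ::= else false S
step 7: stack=$ S false else  input=else false $  — match else
step 8: stack=$ S false  input=false $  — match false
step 9: stack=$ S  input=$  — expand S ::= ε
Accept reached after 9 steps.

9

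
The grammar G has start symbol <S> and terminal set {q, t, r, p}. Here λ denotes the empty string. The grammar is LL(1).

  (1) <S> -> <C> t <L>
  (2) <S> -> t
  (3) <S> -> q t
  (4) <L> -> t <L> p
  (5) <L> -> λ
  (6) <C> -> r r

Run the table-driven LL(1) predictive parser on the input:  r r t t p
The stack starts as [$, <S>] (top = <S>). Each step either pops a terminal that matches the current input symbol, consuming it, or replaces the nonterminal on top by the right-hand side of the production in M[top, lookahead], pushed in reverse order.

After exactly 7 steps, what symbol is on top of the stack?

     Stack        Input        Action
  1  $ <S>        r r t t p $  expand <S> -> <C> t <L>
  2  $ <L> t <C>  r r t t p $  expand <C> -> r r
  3  $ <L> t r r  r r t t p $  match r
  4  $ <L> t r    r t t p $    match r
  5  $ <L> t      t t p $      match t
  6  $ <L>        t p $        expand <L> -> t <L> p
  7  $ p <L> t    t p $        match t
Stack after step 7: $ p <L> (top = <L>).

<L>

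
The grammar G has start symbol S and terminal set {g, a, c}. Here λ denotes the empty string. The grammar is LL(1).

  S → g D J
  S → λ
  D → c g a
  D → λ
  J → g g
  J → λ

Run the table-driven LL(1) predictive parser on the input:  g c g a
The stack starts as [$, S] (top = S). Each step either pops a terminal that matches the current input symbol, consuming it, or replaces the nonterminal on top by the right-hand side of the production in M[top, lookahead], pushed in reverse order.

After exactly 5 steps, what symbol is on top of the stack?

step 1: stack=$ S  input=g c g a $  — expand S → g D J
step 2: stack=$ J D g  input=g c g a $  — match g
step 3: stack=$ J D  input=c g a $  — expand D → c g a
step 4: stack=$ J a g c  input=c g a $  — match c
step 5: stack=$ J a g  input=g a $  — match g
Stack after step 5: $ J a (top = a).

a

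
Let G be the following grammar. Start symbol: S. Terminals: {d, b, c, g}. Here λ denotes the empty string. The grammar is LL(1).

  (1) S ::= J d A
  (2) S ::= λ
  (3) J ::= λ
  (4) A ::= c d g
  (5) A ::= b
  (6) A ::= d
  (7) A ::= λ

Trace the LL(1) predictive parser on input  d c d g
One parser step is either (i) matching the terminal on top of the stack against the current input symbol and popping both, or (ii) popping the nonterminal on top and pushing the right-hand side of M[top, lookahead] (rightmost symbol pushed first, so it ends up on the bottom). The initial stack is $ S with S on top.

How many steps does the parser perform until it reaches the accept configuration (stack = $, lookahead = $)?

7

     Stack    Input      Action
  1  $ S      d c d g $  expand S ::= J d A
  2  $ A d J  d c d g $  expand J ::= λ
  3  $ A d    d c d g $  match d
  4  $ A      c d g $    expand A ::= c d g
  5  $ g d c  c d g $    match c
  6  $ g d    d g $      match d
  7  $ g      g $        match g
Accept reached after 7 steps.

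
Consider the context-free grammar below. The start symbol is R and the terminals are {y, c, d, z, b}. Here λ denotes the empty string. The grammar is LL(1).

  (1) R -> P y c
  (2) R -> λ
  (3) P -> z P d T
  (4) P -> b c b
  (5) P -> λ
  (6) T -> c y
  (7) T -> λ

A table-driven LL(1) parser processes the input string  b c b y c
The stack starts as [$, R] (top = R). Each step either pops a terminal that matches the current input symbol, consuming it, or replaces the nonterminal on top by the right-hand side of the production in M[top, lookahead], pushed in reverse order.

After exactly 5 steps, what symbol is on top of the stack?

y

step 1: stack=$ R  input=b c b y c $  — expand R -> P y c
step 2: stack=$ c y P  input=b c b y c $  — expand P -> b c b
step 3: stack=$ c y b c b  input=b c b y c $  — match b
step 4: stack=$ c y b c  input=c b y c $  — match c
step 5: stack=$ c y b  input=b y c $  — match b
Stack after step 5: $ c y (top = y).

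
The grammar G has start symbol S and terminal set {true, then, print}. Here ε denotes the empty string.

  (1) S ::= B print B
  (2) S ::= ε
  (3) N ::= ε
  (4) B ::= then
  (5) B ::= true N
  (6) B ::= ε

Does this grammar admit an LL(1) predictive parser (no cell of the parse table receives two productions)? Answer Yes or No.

FIRST(S) = {ε, print, then, true}
FIRST(N) = {ε}
FIRST(B) = {ε, then, true}
FOLLOW(S) = {$}
FOLLOW(N) = {$, print}
FOLLOW(B) = {$, print}
Each cell of M receives at most one production.

Yes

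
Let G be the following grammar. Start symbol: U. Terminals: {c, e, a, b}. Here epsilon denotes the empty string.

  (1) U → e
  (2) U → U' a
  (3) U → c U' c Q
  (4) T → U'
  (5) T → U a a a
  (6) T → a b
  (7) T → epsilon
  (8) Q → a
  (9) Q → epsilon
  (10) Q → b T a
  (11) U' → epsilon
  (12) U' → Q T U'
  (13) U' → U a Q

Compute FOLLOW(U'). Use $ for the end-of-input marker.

FIRST(Q) = {epsilon, a, b}
FIRST(U) = {a, b, c, e}  (via U' a)
FIRST(T) = {epsilon, a, b, c, e}  (via U', U a a a)
FIRST(U') = {epsilon, a, b, c, e}  (via Q T U', U a Q)
FOLLOW(U) includes $ since U is the start symbol.
FOLLOW(U): in T→U a a a, U is followed by a a a with FIRST {a}; in U'→U a Q, U is followed by a Q with FIRST {a}. Thus FOLLOW(U) = {$, a}.
FOLLOW(T): in Q→b T a, T is followed by a with FIRST {a}; in U'→Q T U', T is followed by U' with FIRST {epsilon, a, b, c, e}; in U'→Q T U', the suffix after T is nullable, so FOLLOW(T) ⊇ FOLLOW(U') = {a, b, c, e}. Thus FOLLOW(T) = {a, b, c, e}.
FOLLOW(U'): in U→U' a, U' is followed by a with FIRST {a}; in U→c U' c Q, U' is followed by c Q with FIRST {c}; in T→U', the suffix after U' is empty, so FOLLOW(U') ⊇ FOLLOW(T) = {a, b, c, e}; in U'→Q T U', the suffix after U' is empty (adds nothing new). Thus FOLLOW(U') = {a, b, c, e}.
FOLLOW(Q): in U→c U' c Q, the suffix after Q is empty, so FOLLOW(Q) ⊇ FOLLOW(U) = {$, a}; in U'→Q T U', Q is followed by T U' with FIRST {epsilon, a, b, c, e}; in U'→Q T U', the suffix after Q is nullable, so FOLLOW(Q) ⊇ FOLLOW(U') = {a, b, c, e}; in U'→U a Q, the suffix after Q is empty, so FOLLOW(Q) ⊇ FOLLOW(U') = {a, b, c, e}. Thus FOLLOW(Q) = {$, a, b, c, e}.

{a, b, c, e}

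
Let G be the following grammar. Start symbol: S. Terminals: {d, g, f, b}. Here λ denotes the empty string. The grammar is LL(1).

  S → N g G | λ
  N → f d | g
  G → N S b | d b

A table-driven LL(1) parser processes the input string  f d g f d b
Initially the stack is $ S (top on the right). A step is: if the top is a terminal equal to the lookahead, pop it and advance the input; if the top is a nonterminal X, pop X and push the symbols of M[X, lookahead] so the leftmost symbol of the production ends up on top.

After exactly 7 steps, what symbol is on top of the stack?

f

step 1: stack=$ S  input=f d g f d b $  — expand S → N g G
step 2: stack=$ G g N  input=f d g f d b $  — expand N → f d
step 3: stack=$ G g d f  input=f d g f d b $  — match f
step 4: stack=$ G g d  input=d g f d b $  — match d
step 5: stack=$ G g  input=g f d b $  — match g
step 6: stack=$ G  input=f d b $  — expand G → N S b
step 7: stack=$ b S N  input=f d b $  — expand N → f d
Stack after step 7: $ b S d f (top = f).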